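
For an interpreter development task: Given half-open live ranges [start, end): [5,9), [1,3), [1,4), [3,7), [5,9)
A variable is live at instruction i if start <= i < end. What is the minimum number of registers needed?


Live ranges:
  Var0: [5, 9)
  Var1: [1, 3)
  Var2: [1, 4)
  Var3: [3, 7)
  Var4: [5, 9)
Sweep-line events (position, delta, active):
  pos=1 start -> active=1
  pos=1 start -> active=2
  pos=3 end -> active=1
  pos=3 start -> active=2
  pos=4 end -> active=1
  pos=5 start -> active=2
  pos=5 start -> active=3
  pos=7 end -> active=2
  pos=9 end -> active=1
  pos=9 end -> active=0
Maximum simultaneous active: 3
Minimum registers needed: 3

3


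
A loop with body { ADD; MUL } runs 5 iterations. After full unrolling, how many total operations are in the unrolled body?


Loop body operations: ADD, MUL (2 ops per iteration)
Unrolling 5 iterations:
  Iteration 1: ADD, MUL (2 ops)
  Iteration 2: ADD, MUL (2 ops)
  Iteration 3: ADD, MUL (2 ops)
  Iteration 4: ADD, MUL (2 ops)
  Iteration 5: ADD, MUL (2 ops)
Total: 5 iterations * 2 ops/iter = 10 operations

10


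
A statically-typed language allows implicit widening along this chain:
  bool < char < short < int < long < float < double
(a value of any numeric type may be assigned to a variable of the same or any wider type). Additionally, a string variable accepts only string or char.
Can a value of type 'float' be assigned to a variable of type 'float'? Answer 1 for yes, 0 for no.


Target variable type: float
Source value type: float
Numeric ranks: float=5, float=5
Widening allowed iff rank(source) <= rank(target): 5 <= 5? Yes
Result: 1

1


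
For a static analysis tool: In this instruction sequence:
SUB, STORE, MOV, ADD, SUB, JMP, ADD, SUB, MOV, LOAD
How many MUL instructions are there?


Scanning instruction sequence for MUL:
  Position 1: SUB
  Position 2: STORE
  Position 3: MOV
  Position 4: ADD
  Position 5: SUB
  Position 6: JMP
  Position 7: ADD
  Position 8: SUB
  Position 9: MOV
  Position 10: LOAD
Matches at positions: []
Total MUL count: 0

0


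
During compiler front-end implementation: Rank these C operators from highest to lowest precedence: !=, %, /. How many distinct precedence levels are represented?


Looking up precedence for each operator:
  != -> precedence 3
  % -> precedence 6
  / -> precedence 6
Sorted highest to lowest: %, /, !=
Distinct precedence values: [6, 3]
Number of distinct levels: 2

2


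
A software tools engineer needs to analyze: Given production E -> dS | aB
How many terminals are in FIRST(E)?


Production: E -> dS | aB
Examining each alternative for leading terminals:
  E -> dS : first terminal = 'd'
  E -> aB : first terminal = 'a'
FIRST(E) = {a, d}
Count: 2

2


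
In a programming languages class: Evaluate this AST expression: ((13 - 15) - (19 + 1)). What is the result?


Expression: ((13 - 15) - (19 + 1))
Evaluating step by step:
  13 - 15 = -2
  19 + 1 = 20
  -2 - 20 = -22
Result: -22

-22


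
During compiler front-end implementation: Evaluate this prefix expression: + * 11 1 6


Parsing prefix expression: + * 11 1 6
Step 1: Innermost operation '* 11 1'
  11 * 1 = 11
Step 2: Outer operation '+ [11] 6'
  11 + 6 = 17

17


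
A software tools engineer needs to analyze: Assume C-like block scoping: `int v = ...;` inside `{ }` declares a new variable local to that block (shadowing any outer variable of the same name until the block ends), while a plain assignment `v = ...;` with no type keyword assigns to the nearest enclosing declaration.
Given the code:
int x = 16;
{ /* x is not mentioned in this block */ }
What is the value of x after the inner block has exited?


Analyzing scoping rules:
Outer scope: declares x = 16
Inner block: x is neither redeclared nor assigned -> unchanged
After the block -> 16
Result: 16

16


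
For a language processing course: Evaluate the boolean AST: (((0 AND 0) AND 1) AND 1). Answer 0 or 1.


Step 1: Evaluate inner node
  0 AND 0 = 0
Step 2: Evaluate next node
  0 AND 1 = 0
Step 3: Evaluate root node
  0 AND 1 = 0

0


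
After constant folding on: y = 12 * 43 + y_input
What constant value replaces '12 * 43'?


Identifying constant sub-expression:
  Original: y = 12 * 43 + y_input
  12 and 43 are both compile-time constants
  Evaluating: 12 * 43 = 516
  After folding: y = 516 + y_input

516


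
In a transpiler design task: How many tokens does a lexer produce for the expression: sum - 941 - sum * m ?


Scanning 'sum - 941 - sum * m'
Token 1: 'sum' -> identifier
Token 2: '-' -> operator
Token 3: '941' -> integer_literal
Token 4: '-' -> operator
Token 5: 'sum' -> identifier
Token 6: '*' -> operator
Token 7: 'm' -> identifier
Total tokens: 7

7


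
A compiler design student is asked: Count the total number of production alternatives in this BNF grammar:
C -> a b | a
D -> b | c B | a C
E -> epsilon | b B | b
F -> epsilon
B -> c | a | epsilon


Counting alternatives per rule:
  C: 2 alternative(s)
  D: 3 alternative(s)
  E: 3 alternative(s)
  F: 1 alternative(s)
  B: 3 alternative(s)
Sum: 2 + 3 + 3 + 1 + 3 = 12

12


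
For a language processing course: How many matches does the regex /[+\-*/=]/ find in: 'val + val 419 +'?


Pattern: /[+\-*/=]/ (operators)
Input: 'val + val 419 +'
Scanning for matches:
  Match 1: '+'
  Match 2: '+'
Total matches: 2

2


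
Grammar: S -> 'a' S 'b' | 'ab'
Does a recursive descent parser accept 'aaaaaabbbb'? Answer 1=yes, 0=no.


Grammar accepts strings of the form a^n b^n (n >= 1)
Word: 'aaaaaabbbb'
Counting: 6 a's and 4 b's
Check: 6 == 4? No
Mismatch: a-count != b-count
Rejected

0


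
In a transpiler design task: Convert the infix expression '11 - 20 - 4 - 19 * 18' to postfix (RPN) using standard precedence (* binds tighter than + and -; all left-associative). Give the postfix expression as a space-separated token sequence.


Applying the shunting-yard algorithm:
  Operand 11 -> output
  Push '-' onto operator stack -> op-stack: [-]
  Operand 20 -> output
  See '-' (prec 1); top '-' (prec 1) >= it -> pop '-' to output
  Push '-' onto operator stack -> op-stack: [-]
  Operand 4 -> output
  See '-' (prec 1); top '-' (prec 1) >= it -> pop '-' to output
  Push '-' onto operator stack -> op-stack: [-]
  Operand 19 -> output
  Push '*' onto operator stack -> op-stack: [-, *]
  Operand 18 -> output
  End of input: pop '*' to output
  End of input: pop '-' to output
Postfix result: 11 20 - 4 - 19 18 * -

11 20 - 4 - 19 18 * -


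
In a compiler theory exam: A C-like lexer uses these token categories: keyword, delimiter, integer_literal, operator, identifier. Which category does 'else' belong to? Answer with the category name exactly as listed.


Token: 'else'
Checking categories:
  identifier: no
  integer_literal: no
  operator: no
  keyword: YES
  delimiter: no
Category: keyword

keyword


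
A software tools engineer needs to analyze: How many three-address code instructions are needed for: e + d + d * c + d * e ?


Expression: e + d + d * c + d * e
Generating three-address code (respecting * over +/- precedence):
  Instruction 1: t1 = d * c
  Instruction 2: t2 = d * e
  Instruction 3: t3 = e + d
  Instruction 4: t4 = t3 + t1
  Instruction 5: t5 = t4 + t2
Total instructions: 5

5


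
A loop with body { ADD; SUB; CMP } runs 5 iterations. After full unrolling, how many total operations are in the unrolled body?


Loop body operations: ADD, SUB, CMP (3 ops per iteration)
Unrolling 5 iterations:
  Iteration 1: ADD, SUB, CMP (3 ops)
  Iteration 2: ADD, SUB, CMP (3 ops)
  Iteration 3: ADD, SUB, CMP (3 ops)
  Iteration 4: ADD, SUB, CMP (3 ops)
  Iteration 5: ADD, SUB, CMP (3 ops)
Total: 5 iterations * 3 ops/iter = 15 operations

15


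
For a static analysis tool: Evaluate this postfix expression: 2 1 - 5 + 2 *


Processing tokens left to right:
Push 2, Push 1
Pop 2 and 1, compute 2 - 1 = 1, push 1
Push 5
Pop 1 and 5, compute 1 + 5 = 6, push 6
Push 2
Pop 6 and 2, compute 6 * 2 = 12, push 12
Stack result: 12

12


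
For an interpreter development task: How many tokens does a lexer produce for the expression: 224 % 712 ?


Scanning '224 % 712'
Token 1: '224' -> integer_literal
Token 2: '%' -> operator
Token 3: '712' -> integer_literal
Total tokens: 3

3


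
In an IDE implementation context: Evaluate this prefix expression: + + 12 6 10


Parsing prefix expression: + + 12 6 10
Step 1: Innermost operation '+ 12 6'
  12 + 6 = 18
Step 2: Outer operation '+ [18] 10'
  18 + 10 = 28

28


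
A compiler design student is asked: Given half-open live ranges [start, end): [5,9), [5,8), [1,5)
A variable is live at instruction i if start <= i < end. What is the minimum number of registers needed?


Live ranges:
  Var0: [5, 9)
  Var1: [5, 8)
  Var2: [1, 5)
Sweep-line events (position, delta, active):
  pos=1 start -> active=1
  pos=5 end -> active=0
  pos=5 start -> active=1
  pos=5 start -> active=2
  pos=8 end -> active=1
  pos=9 end -> active=0
Maximum simultaneous active: 2
Minimum registers needed: 2

2


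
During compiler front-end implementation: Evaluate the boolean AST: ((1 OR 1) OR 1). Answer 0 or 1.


Step 1: Evaluate inner node
  1 OR 1 = 1
Step 2: Evaluate root node
  1 OR 1 = 1

1


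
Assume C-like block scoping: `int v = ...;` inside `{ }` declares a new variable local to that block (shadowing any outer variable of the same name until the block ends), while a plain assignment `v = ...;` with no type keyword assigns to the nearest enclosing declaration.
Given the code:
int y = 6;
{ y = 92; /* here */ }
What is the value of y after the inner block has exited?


Analyzing scoping rules:
Outer scope: declares y = 6
Inner block: 'y = 92;' has no type keyword, so it is an assignment to the outer y (no shadowing)
The assignment changed the outer variable itself, so the new value persists after the block -> 92
Result: 92

92


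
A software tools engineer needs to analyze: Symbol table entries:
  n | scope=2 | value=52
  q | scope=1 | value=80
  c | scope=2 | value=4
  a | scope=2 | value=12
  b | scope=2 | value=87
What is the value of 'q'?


Searching symbol table for 'q':
  n | scope=2 | value=52
  q | scope=1 | value=80 <- MATCH
  c | scope=2 | value=4
  a | scope=2 | value=12
  b | scope=2 | value=87
Found 'q' at scope 1 with value 80

80


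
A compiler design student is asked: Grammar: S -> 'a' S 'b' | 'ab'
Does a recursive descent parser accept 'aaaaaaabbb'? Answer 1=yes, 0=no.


Grammar accepts strings of the form a^n b^n (n >= 1)
Word: 'aaaaaaabbb'
Counting: 7 a's and 3 b's
Check: 7 == 3? No
Mismatch: a-count != b-count
Rejected

0


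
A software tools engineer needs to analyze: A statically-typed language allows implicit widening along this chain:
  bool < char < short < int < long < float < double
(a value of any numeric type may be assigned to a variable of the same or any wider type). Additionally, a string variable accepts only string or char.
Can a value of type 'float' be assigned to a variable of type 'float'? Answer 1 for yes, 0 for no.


Target variable type: float
Source value type: float
Numeric ranks: float=5, float=5
Widening allowed iff rank(source) <= rank(target): 5 <= 5? Yes
Result: 1

1


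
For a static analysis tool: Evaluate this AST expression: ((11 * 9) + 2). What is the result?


Expression: ((11 * 9) + 2)
Evaluating step by step:
  11 * 9 = 99
  99 + 2 = 101
Result: 101

101


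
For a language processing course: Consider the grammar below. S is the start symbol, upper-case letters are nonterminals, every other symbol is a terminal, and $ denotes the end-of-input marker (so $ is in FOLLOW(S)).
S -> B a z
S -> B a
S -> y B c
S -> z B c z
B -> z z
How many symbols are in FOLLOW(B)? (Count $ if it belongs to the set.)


S is the start symbol and does not occur in any rule body, so FOLLOW(S) = {$}.
Examining every occurrence of B in a rule body:
  S -> B a z : B is followed by terminal 'a' -> add 'a'
  S -> B a : B is followed by terminal 'a' -> add 'a' (already in the set)
  S -> y B c : B is followed by terminal 'c' -> add 'c'
  S -> z B c z : B is followed by terminal 'c' -> add 'c' (already in the set)
  B -> z z : B does not occur in the body -> contributes nothing
FOLLOW(B) = {a, c}
Count: 2

2


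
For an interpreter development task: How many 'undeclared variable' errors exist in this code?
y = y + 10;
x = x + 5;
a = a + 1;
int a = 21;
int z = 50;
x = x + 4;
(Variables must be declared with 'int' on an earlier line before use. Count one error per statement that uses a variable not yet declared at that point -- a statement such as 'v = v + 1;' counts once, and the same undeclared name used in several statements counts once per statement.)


Scanning code line by line:
  Line 1: use 'y' -> ERROR (undeclared)
  Line 2: use 'x' -> ERROR (undeclared)
  Line 3: use 'a' -> ERROR (undeclared)
  Line 4: declare 'a' -> declared = ['a']
  Line 5: declare 'z' -> declared = ['a', 'z']
  Line 6: use 'x' -> ERROR (undeclared)
Total undeclared variable errors: 4

4


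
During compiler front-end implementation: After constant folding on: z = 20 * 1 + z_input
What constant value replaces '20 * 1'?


Identifying constant sub-expression:
  Original: z = 20 * 1 + z_input
  20 and 1 are both compile-time constants
  Evaluating: 20 * 1 = 20
  After folding: z = 20 + z_input

20


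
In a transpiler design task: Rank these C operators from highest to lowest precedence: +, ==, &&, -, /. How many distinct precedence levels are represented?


Looking up precedence for each operator:
  + -> precedence 5
  == -> precedence 3
  && -> precedence 2
  - -> precedence 5
  / -> precedence 6
Sorted highest to lowest: /, +, -, ==, &&
Distinct precedence values: [6, 5, 3, 2]
Number of distinct levels: 4

4


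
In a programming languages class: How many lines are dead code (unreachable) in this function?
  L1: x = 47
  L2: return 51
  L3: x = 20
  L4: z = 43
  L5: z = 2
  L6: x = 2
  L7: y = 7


Analyzing control flow:
  L1: reachable (before return)
  L2: reachable (return statement)
  L3: DEAD (after return at L2)
  L4: DEAD (after return at L2)
  L5: DEAD (after return at L2)
  L6: DEAD (after return at L2)
  L7: DEAD (after return at L2)
Return at L2, total lines = 7
Dead lines: L3 through L7
Count: 5

5


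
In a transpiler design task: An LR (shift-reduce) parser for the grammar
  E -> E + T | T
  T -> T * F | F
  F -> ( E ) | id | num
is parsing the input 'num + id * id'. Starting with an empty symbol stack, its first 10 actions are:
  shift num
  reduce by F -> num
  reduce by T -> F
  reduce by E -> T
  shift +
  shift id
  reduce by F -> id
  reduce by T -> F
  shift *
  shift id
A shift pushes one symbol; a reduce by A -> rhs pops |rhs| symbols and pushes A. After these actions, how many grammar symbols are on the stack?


Tracking the symbol stack through each action:
  Action 1: shift 'num' : push -> stack = [num] (size 1)
  Action 2: reduce by F -> num : pop 1, push F -> stack = [F] (size 1)
  Action 3: reduce by T -> F : pop 1, push T -> stack = [T] (size 1)
  Action 4: reduce by E -> T : pop 1, push E -> stack = [E] (size 1)
  Action 5: shift '+' : push -> stack = [E, +] (size 2)
  Action 6: shift 'id' : push -> stack = [E, +, id] (size 3)
  Action 7: reduce by F -> id : pop 1, push F -> stack = [E, +, F] (size 3)
  Action 8: reduce by T -> F : pop 1, push T -> stack = [E, +, T] (size 3)
  Action 9: shift '*' : push -> stack = [E, +, T, *] (size 4)
  Action 10: shift 'id' : push -> stack = [E, +, T, *, id] (size 5)
Final stack size: 5

5


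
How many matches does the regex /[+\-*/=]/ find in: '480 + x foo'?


Pattern: /[+\-*/=]/ (operators)
Input: '480 + x foo'
Scanning for matches:
  Match 1: '+'
Total matches: 1

1


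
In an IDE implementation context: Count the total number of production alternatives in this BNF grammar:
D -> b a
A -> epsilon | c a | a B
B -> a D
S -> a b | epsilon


Counting alternatives per rule:
  D: 1 alternative(s)
  A: 3 alternative(s)
  B: 1 alternative(s)
  S: 2 alternative(s)
Sum: 1 + 3 + 1 + 2 = 7

7


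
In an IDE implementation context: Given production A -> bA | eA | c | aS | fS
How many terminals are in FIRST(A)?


Production: A -> bA | eA | c | aS | fS
Examining each alternative for leading terminals:
  A -> bA : first terminal = 'b'
  A -> eA : first terminal = 'e'
  A -> c : first terminal = 'c'
  A -> aS : first terminal = 'a'
  A -> fS : first terminal = 'f'
FIRST(A) = {a, b, c, e, f}
Count: 5

5


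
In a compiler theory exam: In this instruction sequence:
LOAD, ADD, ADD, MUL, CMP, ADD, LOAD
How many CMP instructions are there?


Scanning instruction sequence for CMP:
  Position 1: LOAD
  Position 2: ADD
  Position 3: ADD
  Position 4: MUL
  Position 5: CMP <- MATCH
  Position 6: ADD
  Position 7: LOAD
Matches at positions: [5]
Total CMP count: 1

1


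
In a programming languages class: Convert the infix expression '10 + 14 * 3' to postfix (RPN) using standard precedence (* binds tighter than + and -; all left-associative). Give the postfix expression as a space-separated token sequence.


Applying the shunting-yard algorithm:
  Operand 10 -> output
  Push '+' onto operator stack -> op-stack: [+]
  Operand 14 -> output
  Push '*' onto operator stack -> op-stack: [+, *]
  Operand 3 -> output
  End of input: pop '*' to output
  End of input: pop '+' to output
Postfix result: 10 14 3 * +

10 14 3 * +


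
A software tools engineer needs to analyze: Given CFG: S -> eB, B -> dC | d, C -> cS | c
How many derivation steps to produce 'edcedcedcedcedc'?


Grammar: S -> eB, B -> dC | d, C -> cS | c
Deriving 'edcedcedcedcedc':
Step 1: S -> eB => eB
Step 2: B -> dC => edC
Step 3: C -> cS => edcS
Step 4: S -> eB => edceB
Step 5: B -> dC => edcedC
Step 6: C -> cS => edcedcS
Step 7: S -> eB => edcedceB
Step 8: B -> dC => edcedcedC
Step 9: C -> cS => edcedcedcS
Step 10: S -> eB => edcedcedceB
Step 11: B -> dC => edcedcedcedC
Step 12: C -> cS => edcedcedcedcS
Step 13: S -> eB => edcedcedcedceB
Step 14: B -> dC => edcedcedcedcedC
Step 15: C -> c => edcedcedcedcedc
Total derivation steps: 15

15


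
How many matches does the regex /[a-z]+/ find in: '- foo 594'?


Pattern: /[a-z]+/ (identifiers)
Input: '- foo 594'
Scanning for matches:
  Match 1: 'foo'
Total matches: 1

1


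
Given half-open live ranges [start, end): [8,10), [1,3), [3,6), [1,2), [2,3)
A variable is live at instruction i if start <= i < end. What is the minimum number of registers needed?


Live ranges:
  Var0: [8, 10)
  Var1: [1, 3)
  Var2: [3, 6)
  Var3: [1, 2)
  Var4: [2, 3)
Sweep-line events (position, delta, active):
  pos=1 start -> active=1
  pos=1 start -> active=2
  pos=2 end -> active=1
  pos=2 start -> active=2
  pos=3 end -> active=1
  pos=3 end -> active=0
  pos=3 start -> active=1
  pos=6 end -> active=0
  pos=8 start -> active=1
  pos=10 end -> active=0
Maximum simultaneous active: 2
Minimum registers needed: 2

2


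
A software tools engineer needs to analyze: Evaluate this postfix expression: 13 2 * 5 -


Processing tokens left to right:
Push 13, Push 2
Pop 13 and 2, compute 13 * 2 = 26, push 26
Push 5
Pop 26 and 5, compute 26 - 5 = 21, push 21
Stack result: 21

21


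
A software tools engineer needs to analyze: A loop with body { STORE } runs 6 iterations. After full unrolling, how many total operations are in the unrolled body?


Loop body operations: STORE (1 op per iteration)
Unrolling 6 iterations:
  Iteration 1: STORE (1 ops)
  Iteration 2: STORE (1 ops)
  Iteration 3: STORE (1 ops)
  Iteration 4: STORE (1 ops)
  Iteration 5: STORE (1 ops)
  Iteration 6: STORE (1 ops)
Total: 6 iterations * 1 ops/iter = 6 operations

6


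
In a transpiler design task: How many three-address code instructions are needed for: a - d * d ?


Expression: a - d * d
Generating three-address code (respecting * over +/- precedence):
  Instruction 1: t1 = d * d
  Instruction 2: t2 = a - t1
Total instructions: 2

2


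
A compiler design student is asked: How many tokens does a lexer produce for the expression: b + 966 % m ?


Scanning 'b + 966 % m'
Token 1: 'b' -> identifier
Token 2: '+' -> operator
Token 3: '966' -> integer_literal
Token 4: '%' -> operator
Token 5: 'm' -> identifier
Total tokens: 5

5


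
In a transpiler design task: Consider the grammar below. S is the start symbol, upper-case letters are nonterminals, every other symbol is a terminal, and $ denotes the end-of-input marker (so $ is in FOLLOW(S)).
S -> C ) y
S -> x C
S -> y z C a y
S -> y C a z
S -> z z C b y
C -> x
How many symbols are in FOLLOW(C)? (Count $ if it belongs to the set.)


S is the start symbol and does not occur in any rule body, so FOLLOW(S) = {$}.
Examining every occurrence of C in a rule body:
  S -> C ) y : C is followed by terminal ')' -> add ')'
  S -> x C : C is at the right end -> add FOLLOW(S) = {$}
  S -> y z C a y : C is followed by terminal 'a' -> add 'a'
  S -> y C a z : C is followed by terminal 'a' -> add 'a' (already in the set)
  S -> z z C b y : C is followed by terminal 'b' -> add 'b'
  C -> x : C does not occur in the body -> contributes nothing
FOLLOW(C) = {), a, b, $}
Count: 4

4


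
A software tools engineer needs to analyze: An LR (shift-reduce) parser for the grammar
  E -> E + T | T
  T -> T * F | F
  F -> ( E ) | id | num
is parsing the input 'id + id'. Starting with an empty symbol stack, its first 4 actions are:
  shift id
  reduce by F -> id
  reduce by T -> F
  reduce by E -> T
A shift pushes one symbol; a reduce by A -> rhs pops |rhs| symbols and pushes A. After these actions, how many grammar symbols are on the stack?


Tracking the symbol stack through each action:
  Action 1: shift 'id' : push -> stack = [id] (size 1)
  Action 2: reduce by F -> id : pop 1, push F -> stack = [F] (size 1)
  Action 3: reduce by T -> F : pop 1, push T -> stack = [T] (size 1)
  Action 4: reduce by E -> T : pop 1, push E -> stack = [E] (size 1)
Final stack size: 1

1


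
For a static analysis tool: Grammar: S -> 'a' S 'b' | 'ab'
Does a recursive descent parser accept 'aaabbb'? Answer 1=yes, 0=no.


Grammar accepts strings of the form a^n b^n (n >= 1)
Word: 'aaabbb'
Counting: 3 a's and 3 b's
Check: 3 == 3? Yes
Derivation (S -> aSb applied 2 time(s), then S -> ab): S => aSb => aaSbb => aaabbb
Accepted

1


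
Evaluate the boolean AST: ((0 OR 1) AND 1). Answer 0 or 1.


Step 1: Evaluate inner node
  0 OR 1 = 1
Step 2: Evaluate root node
  1 AND 1 = 1

1


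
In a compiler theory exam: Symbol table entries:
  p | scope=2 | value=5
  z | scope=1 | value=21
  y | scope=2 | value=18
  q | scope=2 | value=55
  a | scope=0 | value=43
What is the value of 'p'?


Searching symbol table for 'p':
  p | scope=2 | value=5 <- MATCH
  z | scope=1 | value=21
  y | scope=2 | value=18
  q | scope=2 | value=55
  a | scope=0 | value=43
Found 'p' at scope 2 with value 5

5


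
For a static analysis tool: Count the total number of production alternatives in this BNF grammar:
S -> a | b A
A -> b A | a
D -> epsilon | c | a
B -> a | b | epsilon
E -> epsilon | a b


Counting alternatives per rule:
  S: 2 alternative(s)
  A: 2 alternative(s)
  D: 3 alternative(s)
  B: 3 alternative(s)
  E: 2 alternative(s)
Sum: 2 + 2 + 3 + 3 + 2 = 12

12


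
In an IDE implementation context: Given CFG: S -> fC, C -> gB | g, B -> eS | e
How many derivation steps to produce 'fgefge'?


Grammar: S -> fC, C -> gB | g, B -> eS | e
Deriving 'fgefge':
Step 1: S -> fC => fC
Step 2: C -> gB => fgB
Step 3: B -> eS => fgeS
Step 4: S -> fC => fgefC
Step 5: C -> gB => fgefgB
Step 6: B -> e => fgefge
Total derivation steps: 6

6


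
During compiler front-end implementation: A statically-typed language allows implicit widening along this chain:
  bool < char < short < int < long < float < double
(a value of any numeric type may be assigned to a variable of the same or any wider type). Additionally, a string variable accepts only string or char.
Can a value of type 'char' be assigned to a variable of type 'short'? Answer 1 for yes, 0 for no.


Target variable type: short
Source value type: char
Numeric ranks: char=1, short=2
Widening allowed iff rank(source) <= rank(target): 1 <= 2? Yes
Result: 1

1


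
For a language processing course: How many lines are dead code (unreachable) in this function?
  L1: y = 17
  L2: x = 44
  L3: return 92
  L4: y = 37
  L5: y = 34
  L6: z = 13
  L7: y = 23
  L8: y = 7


Analyzing control flow:
  L1: reachable (before return)
  L2: reachable (before return)
  L3: reachable (return statement)
  L4: DEAD (after return at L3)
  L5: DEAD (after return at L3)
  L6: DEAD (after return at L3)
  L7: DEAD (after return at L3)
  L8: DEAD (after return at L3)
Return at L3, total lines = 8
Dead lines: L4 through L8
Count: 5

5


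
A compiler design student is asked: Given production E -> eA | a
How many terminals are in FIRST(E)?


Production: E -> eA | a
Examining each alternative for leading terminals:
  E -> eA : first terminal = 'e'
  E -> a : first terminal = 'a'
FIRST(E) = {a, e}
Count: 2

2


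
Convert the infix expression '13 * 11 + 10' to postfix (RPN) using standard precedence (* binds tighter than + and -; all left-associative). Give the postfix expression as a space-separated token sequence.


Applying the shunting-yard algorithm:
  Operand 13 -> output
  Push '*' onto operator stack -> op-stack: [*]
  Operand 11 -> output
  See '+' (prec 1); top '*' (prec 2) >= it -> pop '*' to output
  Push '+' onto operator stack -> op-stack: [+]
  Operand 10 -> output
  End of input: pop '+' to output
Postfix result: 13 11 * 10 +

13 11 * 10 +


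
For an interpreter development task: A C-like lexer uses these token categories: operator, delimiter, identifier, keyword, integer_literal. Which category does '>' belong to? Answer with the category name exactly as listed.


Token: '>'
Checking categories:
  identifier: no
  integer_literal: no
  operator: YES
  keyword: no
  delimiter: no
Category: operator

operator


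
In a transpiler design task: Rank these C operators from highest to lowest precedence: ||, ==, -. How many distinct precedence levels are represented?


Looking up precedence for each operator:
  || -> precedence 1
  == -> precedence 3
  - -> precedence 5
Sorted highest to lowest: -, ==, ||
Distinct precedence values: [5, 3, 1]
Number of distinct levels: 3

3


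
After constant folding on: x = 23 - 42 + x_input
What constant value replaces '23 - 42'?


Identifying constant sub-expression:
  Original: x = 23 - 42 + x_input
  23 and 42 are both compile-time constants
  Evaluating: 23 - 42 = -19
  After folding: x = -19 + x_input

-19


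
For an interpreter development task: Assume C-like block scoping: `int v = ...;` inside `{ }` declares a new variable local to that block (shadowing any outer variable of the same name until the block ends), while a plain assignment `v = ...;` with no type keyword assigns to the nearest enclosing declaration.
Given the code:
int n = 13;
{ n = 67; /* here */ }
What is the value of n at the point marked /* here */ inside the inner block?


Analyzing scoping rules:
Outer scope: declares n = 13
Inner block: 'n = 67;' has no type keyword, so it is an assignment to the outer n (no shadowing)
Inside the block, after the assignment -> 67
Result: 67

67


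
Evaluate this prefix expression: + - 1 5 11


Parsing prefix expression: + - 1 5 11
Step 1: Innermost operation '- 1 5'
  1 - 5 = -4
Step 2: Outer operation '+ [-4] 11'
  -4 + 11 = 7

7


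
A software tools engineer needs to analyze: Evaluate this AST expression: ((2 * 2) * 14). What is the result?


Expression: ((2 * 2) * 14)
Evaluating step by step:
  2 * 2 = 4
  4 * 14 = 56
Result: 56

56


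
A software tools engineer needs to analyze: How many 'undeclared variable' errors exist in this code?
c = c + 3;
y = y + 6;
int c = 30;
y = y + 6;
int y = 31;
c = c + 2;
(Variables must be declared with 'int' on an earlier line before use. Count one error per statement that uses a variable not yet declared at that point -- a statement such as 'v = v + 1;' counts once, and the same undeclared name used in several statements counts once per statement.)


Scanning code line by line:
  Line 1: use 'c' -> ERROR (undeclared)
  Line 2: use 'y' -> ERROR (undeclared)
  Line 3: declare 'c' -> declared = ['c']
  Line 4: use 'y' -> ERROR (undeclared)
  Line 5: declare 'y' -> declared = ['c', 'y']
  Line 6: use 'c' -> OK (declared)
Total undeclared variable errors: 3

3


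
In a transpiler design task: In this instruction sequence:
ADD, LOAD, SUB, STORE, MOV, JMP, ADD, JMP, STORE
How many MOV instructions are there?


Scanning instruction sequence for MOV:
  Position 1: ADD
  Position 2: LOAD
  Position 3: SUB
  Position 4: STORE
  Position 5: MOV <- MATCH
  Position 6: JMP
  Position 7: ADD
  Position 8: JMP
  Position 9: STORE
Matches at positions: [5]
Total MOV count: 1

1


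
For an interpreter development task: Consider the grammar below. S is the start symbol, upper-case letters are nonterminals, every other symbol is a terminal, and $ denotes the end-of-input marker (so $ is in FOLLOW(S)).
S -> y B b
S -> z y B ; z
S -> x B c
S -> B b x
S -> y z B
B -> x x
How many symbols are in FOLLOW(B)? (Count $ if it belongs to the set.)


S is the start symbol and does not occur in any rule body, so FOLLOW(S) = {$}.
Examining every occurrence of B in a rule body:
  S -> y B b : B is followed by terminal 'b' -> add 'b'
  S -> z y B ; z : B is followed by terminal ';' -> add ';'
  S -> x B c : B is followed by terminal 'c' -> add 'c'
  S -> B b x : B is followed by terminal 'b' -> add 'b' (already in the set)
  S -> y z B : B is at the right end -> add FOLLOW(S) = {$}
  B -> x x : B does not occur in the body -> contributes nothing
FOLLOW(B) = {;, b, c, $}
Count: 4

4


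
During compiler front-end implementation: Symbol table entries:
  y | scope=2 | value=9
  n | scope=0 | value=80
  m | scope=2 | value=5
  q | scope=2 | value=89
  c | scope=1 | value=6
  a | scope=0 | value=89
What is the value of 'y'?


Searching symbol table for 'y':
  y | scope=2 | value=9 <- MATCH
  n | scope=0 | value=80
  m | scope=2 | value=5
  q | scope=2 | value=89
  c | scope=1 | value=6
  a | scope=0 | value=89
Found 'y' at scope 2 with value 9

9


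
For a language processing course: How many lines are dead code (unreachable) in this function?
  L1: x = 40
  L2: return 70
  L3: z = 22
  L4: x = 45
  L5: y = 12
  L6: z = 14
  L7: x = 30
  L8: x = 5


Analyzing control flow:
  L1: reachable (before return)
  L2: reachable (return statement)
  L3: DEAD (after return at L2)
  L4: DEAD (after return at L2)
  L5: DEAD (after return at L2)
  L6: DEAD (after return at L2)
  L7: DEAD (after return at L2)
  L8: DEAD (after return at L2)
Return at L2, total lines = 8
Dead lines: L3 through L8
Count: 6

6


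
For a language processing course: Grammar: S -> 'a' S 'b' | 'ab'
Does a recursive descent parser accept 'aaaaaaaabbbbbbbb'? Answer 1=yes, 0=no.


Grammar accepts strings of the form a^n b^n (n >= 1)
Word: 'aaaaaaaabbbbbbbb'
Counting: 8 a's and 8 b's
Check: 8 == 8? Yes
Derivation (S -> aSb applied 7 time(s), then S -> ab): S => aSb => aaSbb => aaaSbbb => aaaaSbbbb => aaaaaSbbbbb => aaaaaaSbbbbbb => aaaaaaaSbbbbbbb => aaaaaaaabbbbbbbb
Accepted

1


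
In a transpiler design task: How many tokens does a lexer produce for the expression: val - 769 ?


Scanning 'val - 769'
Token 1: 'val' -> identifier
Token 2: '-' -> operator
Token 3: '769' -> integer_literal
Total tokens: 3

3


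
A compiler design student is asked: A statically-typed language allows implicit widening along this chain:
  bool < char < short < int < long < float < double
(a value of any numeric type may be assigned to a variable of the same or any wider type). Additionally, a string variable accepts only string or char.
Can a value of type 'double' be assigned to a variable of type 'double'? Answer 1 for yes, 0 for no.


Target variable type: double
Source value type: double
Numeric ranks: double=6, double=6
Widening allowed iff rank(source) <= rank(target): 6 <= 6? Yes
Result: 1

1


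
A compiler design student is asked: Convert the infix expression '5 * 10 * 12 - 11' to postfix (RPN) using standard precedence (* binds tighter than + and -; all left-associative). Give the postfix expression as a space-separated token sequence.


Applying the shunting-yard algorithm:
  Operand 5 -> output
  Push '*' onto operator stack -> op-stack: [*]
  Operand 10 -> output
  See '*' (prec 2); top '*' (prec 2) >= it -> pop '*' to output
  Push '*' onto operator stack -> op-stack: [*]
  Operand 12 -> output
  See '-' (prec 1); top '*' (prec 2) >= it -> pop '*' to output
  Push '-' onto operator stack -> op-stack: [-]
  Operand 11 -> output
  End of input: pop '-' to output
Postfix result: 5 10 * 12 * 11 -

5 10 * 12 * 11 -


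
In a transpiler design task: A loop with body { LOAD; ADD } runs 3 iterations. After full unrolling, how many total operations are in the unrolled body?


Loop body operations: LOAD, ADD (2 ops per iteration)
Unrolling 3 iterations:
  Iteration 1: LOAD, ADD (2 ops)
  Iteration 2: LOAD, ADD (2 ops)
  Iteration 3: LOAD, ADD (2 ops)
Total: 3 iterations * 2 ops/iter = 6 operations

6


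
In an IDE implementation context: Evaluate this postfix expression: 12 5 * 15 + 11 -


Processing tokens left to right:
Push 12, Push 5
Pop 12 and 5, compute 12 * 5 = 60, push 60
Push 15
Pop 60 and 15, compute 60 + 15 = 75, push 75
Push 11
Pop 75 and 11, compute 75 - 11 = 64, push 64
Stack result: 64

64


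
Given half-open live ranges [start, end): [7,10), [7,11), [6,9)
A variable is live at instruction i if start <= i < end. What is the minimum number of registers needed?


Live ranges:
  Var0: [7, 10)
  Var1: [7, 11)
  Var2: [6, 9)
Sweep-line events (position, delta, active):
  pos=6 start -> active=1
  pos=7 start -> active=2
  pos=7 start -> active=3
  pos=9 end -> active=2
  pos=10 end -> active=1
  pos=11 end -> active=0
Maximum simultaneous active: 3
Minimum registers needed: 3

3


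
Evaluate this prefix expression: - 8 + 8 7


Parsing prefix expression: - 8 + 8 7
Step 1: Innermost operation '+ 8 7'
  8 + 7 = 15
Step 2: Outer operation '- 8 [15]'
  8 - 15 = -7

-7


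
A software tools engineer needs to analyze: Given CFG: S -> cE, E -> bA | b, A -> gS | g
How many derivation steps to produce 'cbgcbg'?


Grammar: S -> cE, E -> bA | b, A -> gS | g
Deriving 'cbgcbg':
Step 1: S -> cE => cE
Step 2: E -> bA => cbA
Step 3: A -> gS => cbgS
Step 4: S -> cE => cbgcE
Step 5: E -> bA => cbgcbA
Step 6: A -> g => cbgcbg
Total derivation steps: 6

6


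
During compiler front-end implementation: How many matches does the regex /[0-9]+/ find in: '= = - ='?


Pattern: /[0-9]+/ (int literals)
Input: '= = - ='
Scanning for matches:
Total matches: 0

0


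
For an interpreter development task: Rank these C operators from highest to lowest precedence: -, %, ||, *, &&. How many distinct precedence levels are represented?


Looking up precedence for each operator:
  - -> precedence 5
  % -> precedence 6
  || -> precedence 1
  * -> precedence 6
  && -> precedence 2
Sorted highest to lowest: %, *, -, &&, ||
Distinct precedence values: [6, 5, 2, 1]
Number of distinct levels: 4

4


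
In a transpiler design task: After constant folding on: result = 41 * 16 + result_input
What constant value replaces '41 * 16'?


Identifying constant sub-expression:
  Original: result = 41 * 16 + result_input
  41 and 16 are both compile-time constants
  Evaluating: 41 * 16 = 656
  After folding: result = 656 + result_input

656


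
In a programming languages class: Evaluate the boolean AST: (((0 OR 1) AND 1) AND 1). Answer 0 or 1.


Step 1: Evaluate inner node
  0 OR 1 = 1
Step 2: Evaluate next node
  1 AND 1 = 1
Step 3: Evaluate root node
  1 AND 1 = 1

1


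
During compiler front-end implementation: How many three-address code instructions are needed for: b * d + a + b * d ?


Expression: b * d + a + b * d
Generating three-address code (respecting * over +/- precedence):
  Instruction 1: t1 = b * d
  Instruction 2: t2 = b * d
  Instruction 3: t3 = t1 + a
  Instruction 4: t4 = t3 + t2
Total instructions: 4

4


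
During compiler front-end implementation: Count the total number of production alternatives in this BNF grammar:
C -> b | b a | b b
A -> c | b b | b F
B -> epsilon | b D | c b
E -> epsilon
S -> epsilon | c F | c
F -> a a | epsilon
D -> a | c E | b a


Counting alternatives per rule:
  C: 3 alternative(s)
  A: 3 alternative(s)
  B: 3 alternative(s)
  E: 1 alternative(s)
  S: 3 alternative(s)
  F: 2 alternative(s)
  D: 3 alternative(s)
Sum: 3 + 3 + 3 + 1 + 3 + 2 + 3 = 18

18


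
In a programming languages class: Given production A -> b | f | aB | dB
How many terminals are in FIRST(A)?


Production: A -> b | f | aB | dB
Examining each alternative for leading terminals:
  A -> b : first terminal = 'b'
  A -> f : first terminal = 'f'
  A -> aB : first terminal = 'a'
  A -> dB : first terminal = 'd'
FIRST(A) = {a, b, d, f}
Count: 4

4


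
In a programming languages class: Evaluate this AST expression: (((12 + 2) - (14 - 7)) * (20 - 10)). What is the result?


Expression: (((12 + 2) - (14 - 7)) * (20 - 10))
Evaluating step by step:
  12 + 2 = 14
  14 - 7 = 7
  14 - 7 = 7
  20 - 10 = 10
  7 * 10 = 70
Result: 70

70


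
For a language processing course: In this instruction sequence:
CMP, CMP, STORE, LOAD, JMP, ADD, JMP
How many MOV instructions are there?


Scanning instruction sequence for MOV:
  Position 1: CMP
  Position 2: CMP
  Position 3: STORE
  Position 4: LOAD
  Position 5: JMP
  Position 6: ADD
  Position 7: JMP
Matches at positions: []
Total MOV count: 0

0


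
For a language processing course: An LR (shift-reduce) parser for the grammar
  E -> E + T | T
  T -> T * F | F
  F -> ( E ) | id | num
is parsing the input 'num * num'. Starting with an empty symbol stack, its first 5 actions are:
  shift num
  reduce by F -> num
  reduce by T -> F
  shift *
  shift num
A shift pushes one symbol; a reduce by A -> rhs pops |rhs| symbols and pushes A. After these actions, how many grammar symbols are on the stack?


Tracking the symbol stack through each action:
  Action 1: shift 'num' : push -> stack = [num] (size 1)
  Action 2: reduce by F -> num : pop 1, push F -> stack = [F] (size 1)
  Action 3: reduce by T -> F : pop 1, push T -> stack = [T] (size 1)
  Action 4: shift '*' : push -> stack = [T, *] (size 2)
  Action 5: shift 'num' : push -> stack = [T, *, num] (size 3)
Final stack size: 3

3


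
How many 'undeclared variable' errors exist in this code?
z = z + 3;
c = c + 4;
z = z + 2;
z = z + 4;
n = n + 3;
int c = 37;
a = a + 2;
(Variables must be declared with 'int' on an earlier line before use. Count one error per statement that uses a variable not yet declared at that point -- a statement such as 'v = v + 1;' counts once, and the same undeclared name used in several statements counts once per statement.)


Scanning code line by line:
  Line 1: use 'z' -> ERROR (undeclared)
  Line 2: use 'c' -> ERROR (undeclared)
  Line 3: use 'z' -> ERROR (undeclared)
  Line 4: use 'z' -> ERROR (undeclared)
  Line 5: use 'n' -> ERROR (undeclared)
  Line 6: declare 'c' -> declared = ['c']
  Line 7: use 'a' -> ERROR (undeclared)
Total undeclared variable errors: 6

6


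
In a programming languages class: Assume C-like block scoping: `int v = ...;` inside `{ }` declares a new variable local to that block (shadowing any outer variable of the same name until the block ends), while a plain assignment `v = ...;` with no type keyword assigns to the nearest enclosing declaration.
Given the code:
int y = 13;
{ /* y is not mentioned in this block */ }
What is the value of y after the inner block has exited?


Analyzing scoping rules:
Outer scope: declares y = 13
Inner block: y is neither redeclared nor assigned -> unchanged
After the block -> 13
Result: 13

13


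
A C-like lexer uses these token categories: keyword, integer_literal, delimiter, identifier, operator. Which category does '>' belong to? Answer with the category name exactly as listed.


Token: '>'
Checking categories:
  identifier: no
  integer_literal: no
  operator: YES
  keyword: no
  delimiter: no
Category: operator

operator
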